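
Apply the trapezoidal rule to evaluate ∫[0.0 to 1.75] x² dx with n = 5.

f(x) = x²
a = 0.0, b = 1.75, n = 5
h = (b - a)/n = 0.350000

Trapezoidal rule: (h/2)[f(x₀) + 2f(x₁) + 2f(x₂) + ... + f(xₙ)]

x_0 = 0.0000, f(x_0) = 0.000000, coefficient = 1
x_1 = 0.3500, f(x_1) = 0.122500, coefficient = 2
x_2 = 0.7000, f(x_2) = 0.490000, coefficient = 2
x_3 = 1.0500, f(x_3) = 1.102500, coefficient = 2
x_4 = 1.4000, f(x_4) = 1.960000, coefficient = 2
x_5 = 1.7500, f(x_5) = 3.062500, coefficient = 1

I ≈ (0.350000/2) × 10.412500 = 1.822187
Exact value: 1.786458
Error: 0.035729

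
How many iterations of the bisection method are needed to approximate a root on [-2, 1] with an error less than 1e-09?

We need (b-a)/2^n ≤ 1e-09
(1 - (-2))/2^n ≤ 1e-09
3/2^n ≤ 1e-09
2^n ≥ 3000000000
n ≥ log₂(3000000000) = 31.48
n ≥ 32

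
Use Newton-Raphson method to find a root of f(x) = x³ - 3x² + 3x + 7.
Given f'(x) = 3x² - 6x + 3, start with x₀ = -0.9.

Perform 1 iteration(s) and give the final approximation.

f(x) = x³ - 3x² + 3x + 7
f'(x) = 3x² - 6x + 3
x₀ = -0.9

Newton-Raphson formula: x_{n+1} = x_n - f(x_n)/f'(x_n)

Iteration 1:
  f(-0.900000) = 1.141000
  f'(-0.900000) = 10.830000
  x_1 = -0.900000 - 1.141000/10.830000 = -1.005355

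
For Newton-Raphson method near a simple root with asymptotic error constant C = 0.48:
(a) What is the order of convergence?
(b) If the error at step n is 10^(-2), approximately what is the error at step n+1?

(a) Newton-Raphson has quadratic (order 2) convergence near simple roots.
    This means |e_{n+1}| ≈ C|e_n|².

(b) With |e_n| = 10^(-2) and C = 0.48:
    |e_{n+1}| ≈ 0.48 × (10^(-2))² = 0.48 × 10^(-4)

(a) 2 (quadratic); (b) |e_{n+1}| ≈ 4.800e-05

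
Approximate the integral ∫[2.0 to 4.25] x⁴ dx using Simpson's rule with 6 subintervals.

f(x) = x⁴
a = 2.0, b = 4.25, n = 6
h = (b - a)/n = 0.375000

Simpson's rule: (h/3)[f(x₀) + 4f(x₁) + 2f(x₂) + ... + f(xₙ)]

x_0 = 2.0000, f(x_0) = 16.000000, coefficient = 1
x_1 = 2.3750, f(x_1) = 31.816650, coefficient = 4
x_2 = 2.7500, f(x_2) = 57.191406, coefficient = 2
x_3 = 3.1250, f(x_3) = 95.367432, coefficient = 4
x_4 = 3.5000, f(x_4) = 150.062500, coefficient = 2
x_5 = 3.8750, f(x_5) = 225.468994, coefficient = 4
x_6 = 4.2500, f(x_6) = 326.253906, coefficient = 1

I ≈ (0.375000/3) × 2167.374023 = 270.921753
Exact value: 270.915820
Error: 0.005933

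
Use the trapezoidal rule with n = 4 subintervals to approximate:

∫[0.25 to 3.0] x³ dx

f(x) = x³
a = 0.25, b = 3.0, n = 4
h = (b - a)/n = 0.687500

Trapezoidal rule: (h/2)[f(x₀) + 2f(x₁) + 2f(x₂) + ... + f(xₙ)]

x_0 = 0.2500, f(x_0) = 0.015625, coefficient = 1
x_1 = 0.9375, f(x_1) = 0.823975, coefficient = 2
x_2 = 1.6250, f(x_2) = 4.291016, coefficient = 2
x_3 = 2.3125, f(x_3) = 12.366455, coefficient = 2
x_4 = 3.0000, f(x_4) = 27.000000, coefficient = 1

I ≈ (0.687500/2) × 61.978516 = 21.305115
Exact value: 20.249023
Error: 1.056091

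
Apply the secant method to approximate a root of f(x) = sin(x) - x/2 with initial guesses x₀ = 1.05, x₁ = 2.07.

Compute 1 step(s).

f(x) = sin(x) - x/2
x₀ = 1.05, x₁ = 2.07

Secant formula: x_{n+1} = x_n - f(x_n)(x_n - x_{n-1})/(f(x_n) - f(x_{n-1}))

Iteration 1:
  f(1.050000) = 0.342423
  f(2.070000) = -0.157036
  x_2 = 2.070000 - (-0.157036)×(2.070000 - 1.050000)/(-0.157036 - 0.342423)
       = 1.749300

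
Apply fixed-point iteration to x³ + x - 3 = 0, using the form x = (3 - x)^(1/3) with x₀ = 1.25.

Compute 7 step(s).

Equation: x³ + x - 3 = 0
Fixed-point form: x = (3 - x)^(1/3)
x₀ = 1.25

x_1 = g(1.250000) = 1.205071
x_2 = g(1.205071) = 1.215297
x_3 = g(1.215297) = 1.212985
x_4 = g(1.212985) = 1.213508
x_5 = g(1.213508) = 1.213390
x_6 = g(1.213390) = 1.213417
x_7 = g(1.213417) = 1.213411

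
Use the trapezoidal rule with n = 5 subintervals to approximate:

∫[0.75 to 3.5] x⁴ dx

f(x) = x⁴
a = 0.75, b = 3.5, n = 5
h = (b - a)/n = 0.550000

Trapezoidal rule: (h/2)[f(x₀) + 2f(x₁) + 2f(x₂) + ... + f(xₙ)]

x_0 = 0.7500, f(x_0) = 0.316406, coefficient = 1
x_1 = 1.3000, f(x_1) = 2.856100, coefficient = 2
x_2 = 1.8500, f(x_2) = 11.713506, coefficient = 2
x_3 = 2.4000, f(x_3) = 33.177600, coefficient = 2
x_4 = 2.9500, f(x_4) = 75.733506, coefficient = 2
x_5 = 3.5000, f(x_5) = 150.062500, coefficient = 1

I ≈ (0.550000/2) × 397.340331 = 109.268591
Exact value: 104.996289
Error: 4.272302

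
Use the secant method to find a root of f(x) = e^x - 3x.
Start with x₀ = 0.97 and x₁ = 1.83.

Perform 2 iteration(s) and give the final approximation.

f(x) = e^x - 3x
x₀ = 0.97, x₁ = 1.83

Secant formula: x_{n+1} = x_n - f(x_n)(x_n - x_{n-1})/(f(x_n) - f(x_{n-1}))

Iteration 1:
  f(0.970000) = -0.272056
  f(1.830000) = 0.743887
  x_2 = 1.830000 - 0.743887×(1.830000 - 0.970000)/(0.743887 - (-0.272056))
       = 1.200296
Iteration 2:
  f(1.830000) = 0.743887
  f(1.200296) = -0.279788
  x_3 = 1.200296 - (-0.279788)×(1.200296 - 1.830000)/(-0.279788 - 0.743887)
       = 1.372405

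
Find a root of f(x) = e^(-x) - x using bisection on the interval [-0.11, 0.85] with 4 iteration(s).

f(x) = e^(-x) - x
Initial interval: [-0.11, 0.85]

Iteration 1:
  c_1 = (-0.110000 + 0.850000)/2 = 0.370000
  f(c_1) = f(0.370000) = 0.320734
  f(a) × f(c) ≥ 0, new interval: [0.370000, 0.850000]
Iteration 2:
  c_2 = (0.370000 + 0.850000)/2 = 0.610000
  f(c_2) = f(0.610000) = -0.066649
  f(a) × f(c) < 0, new interval: [0.370000, 0.610000]
Iteration 3:
  c_3 = (0.370000 + 0.610000)/2 = 0.490000
  f(c_3) = f(0.490000) = 0.122626
  f(a) × f(c) ≥ 0, new interval: [0.490000, 0.610000]
Iteration 4:
  c_4 = (0.490000 + 0.610000)/2 = 0.550000
  f(c_4) = f(0.550000) = 0.026950
  f(a) × f(c) ≥ 0, new interval: [0.550000, 0.610000]

After 4 iteration(s), the approximation is c_4 = 0.550000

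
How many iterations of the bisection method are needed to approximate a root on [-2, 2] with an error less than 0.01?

We need (b-a)/2^n ≤ 0.01
(2 - (-2))/2^n ≤ 0.01
4/2^n ≤ 0.01
2^n ≥ 400
n ≥ log₂(400) = 8.64
n ≥ 9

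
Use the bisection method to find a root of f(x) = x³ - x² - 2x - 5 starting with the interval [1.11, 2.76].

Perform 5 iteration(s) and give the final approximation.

f(x) = x³ - x² - 2x - 5
Initial interval: [1.11, 2.76]

Iteration 1:
  c_1 = (1.110000 + 2.760000)/2 = 1.935000
  f(c_1) = f(1.935000) = -5.369150
  f(a) × f(c) ≥ 0, new interval: [1.935000, 2.760000]
Iteration 2:
  c_2 = (1.935000 + 2.760000)/2 = 2.347500
  f(c_2) = f(2.347500) = -2.269256
  f(a) × f(c) ≥ 0, new interval: [2.347500, 2.760000]
Iteration 3:
  c_3 = (2.347500 + 2.760000)/2 = 2.553750
  f(c_3) = f(2.553750) = 0.025497
  f(a) × f(c) < 0, new interval: [2.347500, 2.553750]
Iteration 4:
  c_4 = (2.347500 + 2.553750)/2 = 2.450625
  f(c_4) = f(2.450625) = -1.189430
  f(a) × f(c) ≥ 0, new interval: [2.450625, 2.553750]
Iteration 5:
  c_5 = (2.450625 + 2.553750)/2 = 2.502187
  f(c_5) = f(2.502187) = -0.599266
  f(a) × f(c) ≥ 0, new interval: [2.502187, 2.553750]

After 5 iteration(s), the approximation is c_5 = 2.502187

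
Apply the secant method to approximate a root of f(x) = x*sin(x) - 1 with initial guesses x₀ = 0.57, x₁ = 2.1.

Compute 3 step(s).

f(x) = x*sin(x) - 1
x₀ = 0.57, x₁ = 2.1

Secant formula: x_{n+1} = x_n - f(x_n)(x_n - x_{n-1})/(f(x_n) - f(x_{n-1}))

Iteration 1:
  f(0.570000) = -0.692410
  f(2.100000) = 0.812740
  x_2 = 2.100000 - 0.812740×(2.100000 - 0.570000)/(0.812740 - (-0.692410))
       = 1.273842
Iteration 2:
  f(2.100000) = 0.812740
  f(1.273842) = 0.218088
  x_3 = 1.273842 - 0.218088×(1.273842 - 2.100000)/(0.218088 - 0.812740)
       = 0.970848
Iteration 3:
  f(1.273842) = 0.218088
  f(0.970848) = -0.198696
  x_4 = 0.970848 - (-0.198696)×(0.970848 - 1.273842)/(-0.198696 - 0.218088)
       = 1.115296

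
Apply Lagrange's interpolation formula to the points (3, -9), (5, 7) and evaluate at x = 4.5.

Lagrange interpolation formula:
P(x) = Σ yᵢ × Lᵢ(x)
where Lᵢ(x) = Π_{j≠i} (x - xⱼ)/(xᵢ - xⱼ)

L_0(4.5) = (4.5 - 5)/(3 - 5) = 0.250000
L_1(4.5) = (4.5 - 3)/(5 - 3) = 0.750000

P(4.5) = (-9)×L_0(4.5) + 7×L_1(4.5)
P(4.5) = 3.000000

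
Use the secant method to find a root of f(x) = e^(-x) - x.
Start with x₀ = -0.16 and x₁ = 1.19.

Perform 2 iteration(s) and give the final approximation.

f(x) = e^(-x) - x
x₀ = -0.16, x₁ = 1.19

Secant formula: x_{n+1} = x_n - f(x_n)(x_n - x_{n-1})/(f(x_n) - f(x_{n-1}))

Iteration 1:
  f(-0.160000) = 1.333511
  f(1.190000) = -0.885779
  x_2 = 1.190000 - (-0.885779)×(1.190000 - (-0.160000))/(-0.885779 - 1.333511)
       = 0.651178
Iteration 2:
  f(1.190000) = -0.885779
  f(0.651178) = -0.129747
  x_3 = 0.651178 - (-0.129747)×(0.651178 - 1.190000)/(-0.129747 - (-0.885779))
       = 0.558708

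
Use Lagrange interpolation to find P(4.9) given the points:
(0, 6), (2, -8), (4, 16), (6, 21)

Lagrange interpolation formula:
P(x) = Σ yᵢ × Lᵢ(x)
where Lᵢ(x) = Π_{j≠i} (x - xⱼ)/(xᵢ - xⱼ)

L_0(4.9) = (4.9 - 2)/(0 - 2) × (4.9 - 4)/(0 - 4) × (4.9 - 6)/(0 - 6) = 0.059813
L_1(4.9) = (4.9 - 0)/(2 - 0) × (4.9 - 4)/(2 - 4) × (4.9 - 6)/(2 - 6) = -0.303188
L_2(4.9) = (4.9 - 0)/(4 - 0) × (4.9 - 2)/(4 - 2) × (4.9 - 6)/(4 - 6) = 0.976937
L_3(4.9) = (4.9 - 0)/(6 - 0) × (4.9 - 2)/(6 - 2) × (4.9 - 4)/(6 - 4) = 0.266438

P(4.9) = 6×L_0(4.9) + (-8)×L_1(4.9) + 16×L_2(4.9) + 21×L_3(4.9)
P(4.9) = 24.010562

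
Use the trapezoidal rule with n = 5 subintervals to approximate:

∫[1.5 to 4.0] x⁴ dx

f(x) = x⁴
a = 1.5, b = 4.0, n = 5
h = (b - a)/n = 0.500000

Trapezoidal rule: (h/2)[f(x₀) + 2f(x₁) + 2f(x₂) + ... + f(xₙ)]

x_0 = 1.5000, f(x_0) = 5.062500, coefficient = 1
x_1 = 2.0000, f(x_1) = 16.000000, coefficient = 2
x_2 = 2.5000, f(x_2) = 39.062500, coefficient = 2
x_3 = 3.0000, f(x_3) = 81.000000, coefficient = 2
x_4 = 3.5000, f(x_4) = 150.062500, coefficient = 2
x_5 = 4.0000, f(x_5) = 256.000000, coefficient = 1

I ≈ (0.500000/2) × 833.312500 = 208.328125
Exact value: 203.281250
Error: 5.046875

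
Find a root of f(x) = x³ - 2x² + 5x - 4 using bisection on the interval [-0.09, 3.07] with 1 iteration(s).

f(x) = x³ - 2x² + 5x - 4
Initial interval: [-0.09, 3.07]

Iteration 1:
  c_1 = (-0.090000 + 3.070000)/2 = 1.490000
  f(c_1) = f(1.490000) = 2.317749
  f(a) × f(c) < 0, new interval: [-0.090000, 1.490000]

After 1 iteration(s), the approximation is c_1 = 1.490000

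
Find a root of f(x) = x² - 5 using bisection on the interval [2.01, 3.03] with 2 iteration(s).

f(x) = x² - 5
Initial interval: [2.01, 3.03]

Iteration 1:
  c_1 = (2.010000 + 3.030000)/2 = 2.520000
  f(c_1) = f(2.520000) = 1.350400
  f(a) × f(c) < 0, new interval: [2.010000, 2.520000]
Iteration 2:
  c_2 = (2.010000 + 2.520000)/2 = 2.265000
  f(c_2) = f(2.265000) = 0.130225
  f(a) × f(c) < 0, new interval: [2.010000, 2.265000]

After 2 iteration(s), the approximation is c_2 = 2.265000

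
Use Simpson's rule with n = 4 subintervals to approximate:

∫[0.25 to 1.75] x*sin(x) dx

f(x) = x*sin(x)
a = 0.25, b = 1.75, n = 4
h = (b - a)/n = 0.375000

Simpson's rule: (h/3)[f(x₀) + 4f(x₁) + 2f(x₂) + ... + f(xₙ)]

x_0 = 0.2500, f(x_0) = 0.061851, coefficient = 1
x_1 = 0.6250, f(x_1) = 0.365686, coefficient = 4
x_2 = 1.0000, f(x_2) = 0.841471, coefficient = 2
x_3 = 1.3750, f(x_3) = 1.348728, coefficient = 4
x_4 = 1.7500, f(x_4) = 1.721975, coefficient = 1

I ≈ (0.375000/3) × 10.324423 = 1.290553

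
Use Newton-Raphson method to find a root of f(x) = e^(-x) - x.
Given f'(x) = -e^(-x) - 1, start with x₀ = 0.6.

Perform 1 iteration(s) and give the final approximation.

f(x) = e^(-x) - x
f'(x) = -e^(-x) - 1
x₀ = 0.6

Newton-Raphson formula: x_{n+1} = x_n - f(x_n)/f'(x_n)

Iteration 1:
  f(0.600000) = -0.051188
  f'(0.600000) = -1.548812
  x_1 = 0.600000 - (-0.051188)/(-1.548812) = 0.566950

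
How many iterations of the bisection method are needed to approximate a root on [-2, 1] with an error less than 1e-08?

We need (b-a)/2^n ≤ 1e-08
(1 - (-2))/2^n ≤ 1e-08
3/2^n ≤ 1e-08
2^n ≥ 300000000
n ≥ log₂(300000000) = 28.16
n ≥ 29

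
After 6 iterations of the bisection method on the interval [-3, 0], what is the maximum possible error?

Bisection error bound: |error| ≤ (b-a)/2^n
|error| ≤ (0 - (-3))/2^6 = 3/2^6
|error| ≤ 0.0468750000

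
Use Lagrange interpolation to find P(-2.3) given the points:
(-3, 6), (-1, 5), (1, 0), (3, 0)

Lagrange interpolation formula:
P(x) = Σ yᵢ × Lᵢ(x)
where Lᵢ(x) = Π_{j≠i} (x - xⱼ)/(xᵢ - xⱼ)

L_0(-2.3) = (-2.3 - (-1))/(-3 - (-1)) × (-2.3 - 1)/(-3 - 1) × (-2.3 - 3)/(-3 - 3) = 0.473687
L_1(-2.3) = (-2.3 - (-3))/(-1 - (-3)) × (-2.3 - 1)/(-1 - 1) × (-2.3 - 3)/(-1 - 3) = 0.765188
L_2(-2.3) = (-2.3 - (-3))/(1 - (-3)) × (-2.3 - (-1))/(1 - (-1)) × (-2.3 - 3)/(1 - 3) = -0.301438
L_3(-2.3) = (-2.3 - (-3))/(3 - (-3)) × (-2.3 - (-1))/(3 - (-1)) × (-2.3 - 1)/(3 - 1) = 0.062562

P(-2.3) = 6×L_0(-2.3) + 5×L_1(-2.3) + 0×L_2(-2.3) + 0×L_3(-2.3)
P(-2.3) = 6.668062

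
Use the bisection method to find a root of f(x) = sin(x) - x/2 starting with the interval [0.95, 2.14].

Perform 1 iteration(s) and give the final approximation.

f(x) = sin(x) - x/2
Initial interval: [0.95, 2.14]

Iteration 1:
  c_1 = (0.950000 + 2.140000)/2 = 1.545000
  f(c_1) = f(1.545000) = 0.227167
  f(a) × f(c) ≥ 0, new interval: [1.545000, 2.140000]

After 1 iteration(s), the approximation is c_1 = 1.545000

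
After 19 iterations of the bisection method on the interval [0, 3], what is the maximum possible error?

Bisection error bound: |error| ≤ (b-a)/2^n
|error| ≤ (3 - 0)/2^19 = 3/2^19
|error| ≤ 0.0000057220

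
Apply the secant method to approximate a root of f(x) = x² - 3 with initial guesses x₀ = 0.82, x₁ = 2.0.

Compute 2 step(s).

f(x) = x² - 3
x₀ = 0.82, x₁ = 2.0

Secant formula: x_{n+1} = x_n - f(x_n)(x_n - x_{n-1})/(f(x_n) - f(x_{n-1}))

Iteration 1:
  f(0.820000) = -2.327600
  f(2.000000) = 1.000000
  x_2 = 2.000000 - 1.000000×(2.000000 - 0.820000)/(1.000000 - (-2.327600))
       = 1.645390
Iteration 2:
  f(2.000000) = 1.000000
  f(1.645390) = -0.292692
  x_3 = 1.645390 - (-0.292692)×(1.645390 - 2.000000)/(-0.292692 - 1.000000)
       = 1.725681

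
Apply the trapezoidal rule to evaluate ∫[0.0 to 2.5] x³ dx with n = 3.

f(x) = x³
a = 0.0, b = 2.5, n = 3
h = (b - a)/n = 0.833333

Trapezoidal rule: (h/2)[f(x₀) + 2f(x₁) + 2f(x₂) + ... + f(xₙ)]

x_0 = 0.0000, f(x_0) = 0.000000, coefficient = 1
x_1 = 0.8333, f(x_1) = 0.578704, coefficient = 2
x_2 = 1.6667, f(x_2) = 4.629630, coefficient = 2
x_3 = 2.5000, f(x_3) = 15.625000, coefficient = 1

I ≈ (0.833333/2) × 26.041667 = 10.850694
Exact value: 9.765625
Error: 1.085069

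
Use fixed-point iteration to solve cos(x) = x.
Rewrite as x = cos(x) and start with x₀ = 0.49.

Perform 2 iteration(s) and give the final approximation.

Equation: cos(x) = x
Fixed-point form: x = cos(x)
x₀ = 0.49

x_1 = g(0.490000) = 0.882333
x_2 = g(0.882333) = 0.635351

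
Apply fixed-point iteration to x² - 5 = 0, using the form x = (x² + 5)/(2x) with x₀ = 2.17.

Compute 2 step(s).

Equation: x² - 5 = 0
Fixed-point form: x = (x² + 5)/(2x)
x₀ = 2.17

x_1 = g(2.170000) = 2.237074
x_2 = g(2.237074) = 2.236068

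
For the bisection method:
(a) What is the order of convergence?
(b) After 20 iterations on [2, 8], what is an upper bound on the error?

(a) Bisection has linear (order 1) convergence; the error is halved each step.

(b) Error bound = (b-a)/2^n = (8 - 2)/2^{20}
    = 6/2^{20}

(a) 1 (linear); (b) error ≤ 5.72e-06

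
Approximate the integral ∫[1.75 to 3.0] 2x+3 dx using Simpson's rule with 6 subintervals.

f(x) = 2x+3
a = 1.75, b = 3.0, n = 6
h = (b - a)/n = 0.208333

Simpson's rule: (h/3)[f(x₀) + 4f(x₁) + 2f(x₂) + ... + f(xₙ)]

x_0 = 1.7500, f(x_0) = 6.500000, coefficient = 1
x_1 = 1.9583, f(x_1) = 6.916667, coefficient = 4
x_2 = 2.1667, f(x_2) = 7.333333, coefficient = 2
x_3 = 2.3750, f(x_3) = 7.750000, coefficient = 4
x_4 = 2.5833, f(x_4) = 8.166667, coefficient = 2
x_5 = 2.7917, f(x_5) = 8.583333, coefficient = 4
x_6 = 3.0000, f(x_6) = 9.000000, coefficient = 1

I ≈ (0.208333/3) × 139.500000 = 9.687500
Exact value: 9.687500
Error: 0.000000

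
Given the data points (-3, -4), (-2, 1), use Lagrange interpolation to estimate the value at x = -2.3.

Lagrange interpolation formula:
P(x) = Σ yᵢ × Lᵢ(x)
where Lᵢ(x) = Π_{j≠i} (x - xⱼ)/(xᵢ - xⱼ)

L_0(-2.3) = (-2.3 - (-2))/(-3 - (-2)) = 0.300000
L_1(-2.3) = (-2.3 - (-3))/(-2 - (-3)) = 0.700000

P(-2.3) = (-4)×L_0(-2.3) + 1×L_1(-2.3)
P(-2.3) = -0.500000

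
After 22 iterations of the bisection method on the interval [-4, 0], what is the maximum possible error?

Bisection error bound: |error| ≤ (b-a)/2^n
|error| ≤ (0 - (-4))/2^22 = 4/2^22
|error| ≤ 0.0000009537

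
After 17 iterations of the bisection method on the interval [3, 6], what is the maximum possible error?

Bisection error bound: |error| ≤ (b-a)/2^n
|error| ≤ (6 - 3)/2^17 = 3/2^17
|error| ≤ 0.0000228882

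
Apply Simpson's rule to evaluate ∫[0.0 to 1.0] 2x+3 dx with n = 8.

f(x) = 2x+3
a = 0.0, b = 1.0, n = 8
h = (b - a)/n = 0.125000

Simpson's rule: (h/3)[f(x₀) + 4f(x₁) + 2f(x₂) + ... + f(xₙ)]

x_0 = 0.0000, f(x_0) = 3.000000, coefficient = 1
x_1 = 0.1250, f(x_1) = 3.250000, coefficient = 4
x_2 = 0.2500, f(x_2) = 3.500000, coefficient = 2
x_3 = 0.3750, f(x_3) = 3.750000, coefficient = 4
x_4 = 0.5000, f(x_4) = 4.000000, coefficient = 2
x_5 = 0.6250, f(x_5) = 4.250000, coefficient = 4
x_6 = 0.7500, f(x_6) = 4.500000, coefficient = 2
x_7 = 0.8750, f(x_7) = 4.750000, coefficient = 4
x_8 = 1.0000, f(x_8) = 5.000000, coefficient = 1

I ≈ (0.125000/3) × 96.000000 = 4.000000
Exact value: 4.000000
Error: 0.000000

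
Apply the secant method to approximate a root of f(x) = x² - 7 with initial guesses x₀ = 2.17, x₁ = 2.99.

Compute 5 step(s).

f(x) = x² - 7
x₀ = 2.17, x₁ = 2.99

Secant formula: x_{n+1} = x_n - f(x_n)(x_n - x_{n-1})/(f(x_n) - f(x_{n-1}))

Iteration 1:
  f(2.170000) = -2.291100
  f(2.990000) = 1.940100
  x_2 = 2.990000 - 1.940100×(2.990000 - 2.170000)/(1.940100 - (-2.291100))
       = 2.614012
Iteration 2:
  f(2.990000) = 1.940100
  f(2.614012) = -0.166943
  x_3 = 2.614012 - (-0.166943)×(2.614012 - 2.990000)/(-0.166943 - 1.940100)
       = 2.643802
Iteration 3:
  f(2.614012) = -0.166943
  f(2.643802) = -0.010313
  x_4 = 2.643802 - (-0.010313)×(2.643802 - 2.614012)/(-0.010313 - (-0.166943))
       = 2.645763
Iteration 4:
  f(2.643802) = -0.010313
  f(2.645763) = 0.000062
  x_5 = 2.645763 - 0.000062×(2.645763 - 2.643802)/(0.000062 - (-0.010313))
       = 2.645751
Iteration 5:
  f(2.645763) = 0.000062
  f(2.645751) = 0.000000
  x_6 = 2.645751 - 0.000000×(2.645751 - 2.645763)/(0.000000 - 0.000062)
       = 2.645751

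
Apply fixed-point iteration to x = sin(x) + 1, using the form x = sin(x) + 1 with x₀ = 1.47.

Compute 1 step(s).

Equation: x = sin(x) + 1
Fixed-point form: x = sin(x) + 1
x₀ = 1.47

x_1 = g(1.470000) = 1.994924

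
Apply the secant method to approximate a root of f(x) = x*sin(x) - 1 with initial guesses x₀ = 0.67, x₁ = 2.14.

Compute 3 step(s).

f(x) = x*sin(x) - 1
x₀ = 0.67, x₁ = 2.14

Secant formula: x_{n+1} = x_n - f(x_n)(x_n - x_{n-1})/(f(x_n) - f(x_{n-1}))

Iteration 1:
  f(0.670000) = -0.583939
  f(2.140000) = 0.802587
  x_2 = 2.140000 - 0.802587×(2.140000 - 0.670000)/(0.802587 - (-0.583939))
       = 1.289094
Iteration 2:
  f(2.140000) = 0.802587
  f(1.289094) = 0.238283
  x_3 = 1.289094 - 0.238283×(1.289094 - 2.140000)/(0.238283 - 0.802587)
       = 0.929791
Iteration 3:
  f(1.289094) = 0.238283
  f(0.929791) = -0.254777
  x_4 = 0.929791 - (-0.254777)×(0.929791 - 1.289094)/(-0.254777 - 0.238283)
       = 1.115453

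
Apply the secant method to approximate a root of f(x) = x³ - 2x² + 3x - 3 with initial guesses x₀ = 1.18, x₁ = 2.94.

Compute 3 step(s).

f(x) = x³ - 2x² + 3x - 3
x₀ = 1.18, x₁ = 2.94

Secant formula: x_{n+1} = x_n - f(x_n)(x_n - x_{n-1})/(f(x_n) - f(x_{n-1}))

Iteration 1:
  f(1.180000) = -0.601768
  f(2.940000) = 13.944984
  x_2 = 2.940000 - 13.944984×(2.940000 - 1.180000)/(13.944984 - (-0.601768))
       = 1.252807
Iteration 2:
  f(2.940000) = 13.944984
  f(1.252807) = -0.414316
  x_3 = 1.252807 - (-0.414316)×(1.252807 - 2.940000)/(-0.414316 - 13.944984)
       = 1.301489
Iteration 3:
  f(1.252807) = -0.414316
  f(1.301489) = -0.278723
  x_4 = 1.301489 - (-0.278723)×(1.301489 - 1.252807)/(-0.278723 - (-0.414316))
       = 1.401557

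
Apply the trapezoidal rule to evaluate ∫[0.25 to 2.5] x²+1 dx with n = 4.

f(x) = x²+1
a = 0.25, b = 2.5, n = 4
h = (b - a)/n = 0.562500

Trapezoidal rule: (h/2)[f(x₀) + 2f(x₁) + 2f(x₂) + ... + f(xₙ)]

x_0 = 0.2500, f(x_0) = 1.062500, coefficient = 1
x_1 = 0.8125, f(x_1) = 1.660156, coefficient = 2
x_2 = 1.3750, f(x_2) = 2.890625, coefficient = 2
x_3 = 1.9375, f(x_3) = 4.753906, coefficient = 2
x_4 = 2.5000, f(x_4) = 7.250000, coefficient = 1

I ≈ (0.562500/2) × 26.921875 = 7.571777
Exact value: 7.453125
Error: 0.118652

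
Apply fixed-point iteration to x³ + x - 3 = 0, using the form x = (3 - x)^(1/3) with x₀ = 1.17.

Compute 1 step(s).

Equation: x³ + x - 3 = 0
Fixed-point form: x = (3 - x)^(1/3)
x₀ = 1.17

x_1 = g(1.170000) = 1.223161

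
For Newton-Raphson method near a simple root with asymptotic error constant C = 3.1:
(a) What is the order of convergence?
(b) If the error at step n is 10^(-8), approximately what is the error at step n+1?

(a) Newton-Raphson has quadratic (order 2) convergence near simple roots.
    This means |e_{n+1}| ≈ C|e_n|².

(b) With |e_n| = 10^(-8) and C = 3.1:
    |e_{n+1}| ≈ 3.1 × (10^(-8))² = 3.1 × 10^(-16)

(a) 2 (quadratic); (b) |e_{n+1}| ≈ 3.100e-16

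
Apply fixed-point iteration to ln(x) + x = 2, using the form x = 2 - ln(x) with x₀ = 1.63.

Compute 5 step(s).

Equation: ln(x) + x = 2
Fixed-point form: x = 2 - ln(x)
x₀ = 1.63

x_1 = g(1.630000) = 1.511420
x_2 = g(1.511420) = 1.586950
x_3 = g(1.586950) = 1.538186
x_4 = g(1.538186) = 1.569396
x_5 = g(1.569396) = 1.549309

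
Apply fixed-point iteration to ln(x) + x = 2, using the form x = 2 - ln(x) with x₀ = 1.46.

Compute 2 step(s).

Equation: ln(x) + x = 2
Fixed-point form: x = 2 - ln(x)
x₀ = 1.46

x_1 = g(1.460000) = 1.621564
x_2 = g(1.621564) = 1.516609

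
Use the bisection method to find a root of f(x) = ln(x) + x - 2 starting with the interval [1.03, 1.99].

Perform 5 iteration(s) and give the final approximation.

f(x) = ln(x) + x - 2
Initial interval: [1.03, 1.99]

Iteration 1:
  c_1 = (1.030000 + 1.990000)/2 = 1.510000
  f(c_1) = f(1.510000) = -0.077890
  f(a) × f(c) ≥ 0, new interval: [1.510000, 1.990000]
Iteration 2:
  c_2 = (1.510000 + 1.990000)/2 = 1.750000
  f(c_2) = f(1.750000) = 0.309616
  f(a) × f(c) < 0, new interval: [1.510000, 1.750000]
Iteration 3:
  c_3 = (1.510000 + 1.750000)/2 = 1.630000
  f(c_3) = f(1.630000) = 0.118580
  f(a) × f(c) < 0, new interval: [1.510000, 1.630000]
Iteration 4:
  c_4 = (1.510000 + 1.630000)/2 = 1.570000
  f(c_4) = f(1.570000) = 0.021076
  f(a) × f(c) < 0, new interval: [1.510000, 1.570000]
Iteration 5:
  c_5 = (1.510000 + 1.570000)/2 = 1.540000
  f(c_5) = f(1.540000) = -0.028218
  f(a) × f(c) ≥ 0, new interval: [1.540000, 1.570000]

After 5 iteration(s), the approximation is c_5 = 1.540000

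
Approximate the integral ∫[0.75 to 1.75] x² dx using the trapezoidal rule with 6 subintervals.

f(x) = x²
a = 0.75, b = 1.75, n = 6
h = (b - a)/n = 0.166667

Trapezoidal rule: (h/2)[f(x₀) + 2f(x₁) + 2f(x₂) + ... + f(xₙ)]

x_0 = 0.7500, f(x_0) = 0.562500, coefficient = 1
x_1 = 0.9167, f(x_1) = 0.840278, coefficient = 2
x_2 = 1.0833, f(x_2) = 1.173611, coefficient = 2
x_3 = 1.2500, f(x_3) = 1.562500, coefficient = 2
x_4 = 1.4167, f(x_4) = 2.006944, coefficient = 2
x_5 = 1.5833, f(x_5) = 2.506944, coefficient = 2
x_6 = 1.7500, f(x_6) = 3.062500, coefficient = 1

I ≈ (0.166667/2) × 19.805556 = 1.650463
Exact value: 1.645833
Error: 0.004630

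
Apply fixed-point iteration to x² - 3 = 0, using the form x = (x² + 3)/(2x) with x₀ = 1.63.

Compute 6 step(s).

Equation: x² - 3 = 0
Fixed-point form: x = (x² + 3)/(2x)
x₀ = 1.63

x_1 = g(1.630000) = 1.735245
x_2 = g(1.735245) = 1.732054
x_3 = g(1.732054) = 1.732051
x_4 = g(1.732051) = 1.732051
x_5 = g(1.732051) = 1.732051
x_6 = g(1.732051) = 1.732051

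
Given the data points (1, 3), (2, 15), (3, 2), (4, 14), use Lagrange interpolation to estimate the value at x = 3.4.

Lagrange interpolation formula:
P(x) = Σ yᵢ × Lᵢ(x)
where Lᵢ(x) = Π_{j≠i} (x - xⱼ)/(xᵢ - xⱼ)

L_0(3.4) = (3.4 - 2)/(1 - 2) × (3.4 - 3)/(1 - 3) × (3.4 - 4)/(1 - 4) = 0.056000
L_1(3.4) = (3.4 - 1)/(2 - 1) × (3.4 - 3)/(2 - 3) × (3.4 - 4)/(2 - 4) = -0.288000
L_2(3.4) = (3.4 - 1)/(3 - 1) × (3.4 - 2)/(3 - 2) × (3.4 - 4)/(3 - 4) = 1.008000
L_3(3.4) = (3.4 - 1)/(4 - 1) × (3.4 - 2)/(4 - 2) × (3.4 - 3)/(4 - 3) = 0.224000

P(3.4) = 3×L_0(3.4) + 15×L_1(3.4) + 2×L_2(3.4) + 14×L_3(3.4)
P(3.4) = 1.000000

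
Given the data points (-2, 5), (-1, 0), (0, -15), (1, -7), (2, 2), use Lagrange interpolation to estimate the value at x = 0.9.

Lagrange interpolation formula:
P(x) = Σ yᵢ × Lᵢ(x)
where Lᵢ(x) = Π_{j≠i} (x - xⱼ)/(xᵢ - xⱼ)

L_0(0.9) = (0.9 - (-1))/(-2 - (-1)) × (0.9 - 0)/(-2 - 0) × (0.9 - 1)/(-2 - 1) × (0.9 - 2)/(-2 - 2) = 0.007837
L_1(0.9) = (0.9 - (-2))/(-1 - (-2)) × (0.9 - 0)/(-1 - 0) × (0.9 - 1)/(-1 - 1) × (0.9 - 2)/(-1 - 2) = -0.047850
L_2(0.9) = (0.9 - (-2))/(0 - (-2)) × (0.9 - (-1))/(0 - (-1)) × (0.9 - 1)/(0 - 1) × (0.9 - 2)/(0 - 2) = 0.151525
L_3(0.9) = (0.9 - (-2))/(1 - (-2)) × (0.9 - (-1))/(1 - (-1)) × (0.9 - 0)/(1 - 0) × (0.9 - 2)/(1 - 2) = 0.909150
L_4(0.9) = (0.9 - (-2))/(2 - (-2)) × (0.9 - (-1))/(2 - (-1)) × (0.9 - 0)/(2 - 0) × (0.9 - 1)/(2 - 1) = -0.020662

P(0.9) = 5×L_0(0.9) + 0×L_1(0.9) + (-15)×L_2(0.9) + (-7)×L_3(0.9) + 2×L_4(0.9)
P(0.9) = -8.639063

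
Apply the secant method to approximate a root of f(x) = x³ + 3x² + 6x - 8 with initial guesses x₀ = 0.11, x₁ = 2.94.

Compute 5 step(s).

f(x) = x³ + 3x² + 6x - 8
x₀ = 0.11, x₁ = 2.94

Secant formula: x_{n+1} = x_n - f(x_n)(x_n - x_{n-1})/(f(x_n) - f(x_{n-1}))

Iteration 1:
  f(0.110000) = -7.302369
  f(2.940000) = 60.982984
  x_2 = 2.940000 - 60.982984×(2.940000 - 0.110000)/(60.982984 - (-7.302369))
       = 0.412637
Iteration 2:
  f(2.940000) = 60.982984
  f(0.412637) = -4.943107
  x_3 = 0.412637 - (-4.943107)×(0.412637 - 2.940000)/(-4.943107 - 60.982984)
       = 0.602138
Iteration 3:
  f(0.412637) = -4.943107
  f(0.602138) = -3.081146
  x_4 = 0.602138 - (-3.081146)×(0.602138 - 0.412637)/(-3.081146 - (-4.943107))
       = 0.915720
Iteration 4:
  f(0.602138) = -3.081146
  f(0.915720) = 0.777825
  x_5 = 0.915720 - 0.777825×(0.915720 - 0.602138)/(0.777825 - (-3.081146))
       = 0.852514
Iteration 5:
  f(0.915720) = 0.777825
  f(0.852514) = -0.084988
  x_6 = 0.852514 - (-0.084988)×(0.852514 - 0.915720)/(-0.084988 - 0.777825)
       = 0.858740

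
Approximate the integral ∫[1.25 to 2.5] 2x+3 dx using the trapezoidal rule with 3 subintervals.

f(x) = 2x+3
a = 1.25, b = 2.5, n = 3
h = (b - a)/n = 0.416667

Trapezoidal rule: (h/2)[f(x₀) + 2f(x₁) + 2f(x₂) + ... + f(xₙ)]

x_0 = 1.2500, f(x_0) = 5.500000, coefficient = 1
x_1 = 1.6667, f(x_1) = 6.333333, coefficient = 2
x_2 = 2.0833, f(x_2) = 7.166667, coefficient = 2
x_3 = 2.5000, f(x_3) = 8.000000, coefficient = 1

I ≈ (0.416667/2) × 40.500000 = 8.437500
Exact value: 8.437500
Error: 0.000000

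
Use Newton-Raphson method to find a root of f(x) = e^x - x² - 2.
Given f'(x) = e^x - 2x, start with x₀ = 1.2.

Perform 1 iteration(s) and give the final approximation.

f(x) = e^x - x² - 2
f'(x) = e^x - 2x
x₀ = 1.2

Newton-Raphson formula: x_{n+1} = x_n - f(x_n)/f'(x_n)

Iteration 1:
  f(1.200000) = -0.119883
  f'(1.200000) = 0.920117
  x_1 = 1.200000 - (-0.119883)/0.920117 = 1.330291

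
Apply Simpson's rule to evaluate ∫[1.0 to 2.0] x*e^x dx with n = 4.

f(x) = x*e^x
a = 1.0, b = 2.0, n = 4
h = (b - a)/n = 0.250000

Simpson's rule: (h/3)[f(x₀) + 4f(x₁) + 2f(x₂) + ... + f(xₙ)]

x_0 = 1.0000, f(x_0) = 2.718282, coefficient = 1
x_1 = 1.2500, f(x_1) = 4.362929, coefficient = 4
x_2 = 1.5000, f(x_2) = 6.722534, coefficient = 2
x_3 = 1.7500, f(x_3) = 10.070555, coefficient = 4
x_4 = 2.0000, f(x_4) = 14.778112, coefficient = 1

I ≈ (0.250000/3) × 88.675395 = 7.389616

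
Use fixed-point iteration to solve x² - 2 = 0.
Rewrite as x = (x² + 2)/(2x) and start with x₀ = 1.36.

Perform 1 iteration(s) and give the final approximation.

Equation: x² - 2 = 0
Fixed-point form: x = (x² + 2)/(2x)
x₀ = 1.36

x_1 = g(1.360000) = 1.415294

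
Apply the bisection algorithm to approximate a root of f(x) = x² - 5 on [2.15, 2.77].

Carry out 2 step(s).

f(x) = x² - 5
Initial interval: [2.15, 2.77]

Iteration 1:
  c_1 = (2.150000 + 2.770000)/2 = 2.460000
  f(c_1) = f(2.460000) = 1.051600
  f(a) × f(c) < 0, new interval: [2.150000, 2.460000]
Iteration 2:
  c_2 = (2.150000 + 2.460000)/2 = 2.305000
  f(c_2) = f(2.305000) = 0.313025
  f(a) × f(c) < 0, new interval: [2.150000, 2.305000]

After 2 iteration(s), the approximation is c_2 = 2.305000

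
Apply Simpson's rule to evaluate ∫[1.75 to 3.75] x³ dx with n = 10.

f(x) = x³
a = 1.75, b = 3.75, n = 10
h = (b - a)/n = 0.200000

Simpson's rule: (h/3)[f(x₀) + 4f(x₁) + 2f(x₂) + ... + f(xₙ)]

x_0 = 1.7500, f(x_0) = 5.359375, coefficient = 1
x_1 = 1.9500, f(x_1) = 7.414875, coefficient = 4
x_2 = 2.1500, f(x_2) = 9.938375, coefficient = 2
x_3 = 2.3500, f(x_3) = 12.977875, coefficient = 4
x_4 = 2.5500, f(x_4) = 16.581375, coefficient = 2
x_5 = 2.7500, f(x_5) = 20.796875, coefficient = 4
x_6 = 2.9500, f(x_6) = 25.672375, coefficient = 2
x_7 = 3.1500, f(x_7) = 31.255875, coefficient = 4
x_8 = 3.3500, f(x_8) = 37.595375, coefficient = 2
x_9 = 3.5500, f(x_9) = 44.738875, coefficient = 4
x_10 = 3.7500, f(x_10) = 52.734375, coefficient = 1

I ≈ (0.200000/3) × 706.406250 = 47.093750
Exact value: 47.093750
Error: 0.000000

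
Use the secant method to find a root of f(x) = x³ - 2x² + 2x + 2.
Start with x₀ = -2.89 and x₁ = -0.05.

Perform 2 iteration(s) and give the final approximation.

f(x) = x³ - 2x² + 2x + 2
x₀ = -2.89, x₁ = -0.05

Secant formula: x_{n+1} = x_n - f(x_n)(x_n - x_{n-1})/(f(x_n) - f(x_{n-1}))

Iteration 1:
  f(-2.890000) = -44.621769
  f(-0.050000) = 1.894875
  x_2 = -0.050000 - 1.894875×(-0.050000 - (-2.890000))/(1.894875 - (-44.621769))
       = -0.165689
Iteration 2:
  f(-0.050000) = 1.894875
  f(-0.165689) = 1.609169
  x_3 = -0.165689 - 1.609169×(-0.165689 - (-0.050000))/(1.609169 - 1.894875)
       = -0.817276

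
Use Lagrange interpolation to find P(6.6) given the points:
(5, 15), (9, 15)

Lagrange interpolation formula:
P(x) = Σ yᵢ × Lᵢ(x)
where Lᵢ(x) = Π_{j≠i} (x - xⱼ)/(xᵢ - xⱼ)

L_0(6.6) = (6.6 - 9)/(5 - 9) = 0.600000
L_1(6.6) = (6.6 - 5)/(9 - 5) = 0.400000

P(6.6) = 15×L_0(6.6) + 15×L_1(6.6)
P(6.6) = 15.000000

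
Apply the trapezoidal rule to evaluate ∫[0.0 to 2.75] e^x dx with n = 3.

f(x) = e^x
a = 0.0, b = 2.75, n = 3
h = (b - a)/n = 0.916667

Trapezoidal rule: (h/2)[f(x₀) + 2f(x₁) + 2f(x₂) + ... + f(xₙ)]

x_0 = 0.0000, f(x_0) = 1.000000, coefficient = 1
x_1 = 0.9167, f(x_1) = 2.500940, coefficient = 2
x_2 = 1.8333, f(x_2) = 6.254701, coefficient = 2
x_3 = 2.7500, f(x_3) = 15.642632, coefficient = 1

I ≈ (0.916667/2) × 34.153914 = 15.653877
Exact value: 14.642632
Error: 1.011245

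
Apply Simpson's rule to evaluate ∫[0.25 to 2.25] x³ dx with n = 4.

f(x) = x³
a = 0.25, b = 2.25, n = 4
h = (b - a)/n = 0.500000

Simpson's rule: (h/3)[f(x₀) + 4f(x₁) + 2f(x₂) + ... + f(xₙ)]

x_0 = 0.2500, f(x_0) = 0.015625, coefficient = 1
x_1 = 0.7500, f(x_1) = 0.421875, coefficient = 4
x_2 = 1.2500, f(x_2) = 1.953125, coefficient = 2
x_3 = 1.7500, f(x_3) = 5.359375, coefficient = 4
x_4 = 2.2500, f(x_4) = 11.390625, coefficient = 1

I ≈ (0.500000/3) × 38.437500 = 6.406250
Exact value: 6.406250
Error: 0.000000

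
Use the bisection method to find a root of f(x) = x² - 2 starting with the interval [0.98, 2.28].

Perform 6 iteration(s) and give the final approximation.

f(x) = x² - 2
Initial interval: [0.98, 2.28]

Iteration 1:
  c_1 = (0.980000 + 2.280000)/2 = 1.630000
  f(c_1) = f(1.630000) = 0.656900
  f(a) × f(c) < 0, new interval: [0.980000, 1.630000]
Iteration 2:
  c_2 = (0.980000 + 1.630000)/2 = 1.305000
  f(c_2) = f(1.305000) = -0.296975
  f(a) × f(c) ≥ 0, new interval: [1.305000, 1.630000]
Iteration 3:
  c_3 = (1.305000 + 1.630000)/2 = 1.467500
  f(c_3) = f(1.467500) = 0.153556
  f(a) × f(c) < 0, new interval: [1.305000, 1.467500]
Iteration 4:
  c_4 = (1.305000 + 1.467500)/2 = 1.386250
  f(c_4) = f(1.386250) = -0.078311
  f(a) × f(c) ≥ 0, new interval: [1.386250, 1.467500]
Iteration 5:
  c_5 = (1.386250 + 1.467500)/2 = 1.426875
  f(c_5) = f(1.426875) = 0.035972
  f(a) × f(c) < 0, new interval: [1.386250, 1.426875]
Iteration 6:
  c_6 = (1.386250 + 1.426875)/2 = 1.406562
  f(c_6) = f(1.406562) = -0.021582
  f(a) × f(c) ≥ 0, new interval: [1.406562, 1.426875]

After 6 iteration(s), the approximation is c_6 = 1.406562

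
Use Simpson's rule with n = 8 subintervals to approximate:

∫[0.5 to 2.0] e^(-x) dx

f(x) = e^(-x)
a = 0.5, b = 2.0, n = 8
h = (b - a)/n = 0.187500

Simpson's rule: (h/3)[f(x₀) + 4f(x₁) + 2f(x₂) + ... + f(xₙ)]

x_0 = 0.5000, f(x_0) = 0.606531, coefficient = 1
x_1 = 0.6875, f(x_1) = 0.502832, coefficient = 4
x_2 = 0.8750, f(x_2) = 0.416862, coefficient = 2
x_3 = 1.0625, f(x_3) = 0.345591, coefficient = 4
x_4 = 1.2500, f(x_4) = 0.286505, coefficient = 2
x_5 = 1.4375, f(x_5) = 0.237521, coefficient = 4
x_6 = 1.6250, f(x_6) = 0.196912, coefficient = 2
x_7 = 1.8125, f(x_7) = 0.163246, coefficient = 4
x_8 = 2.0000, f(x_8) = 0.135335, coefficient = 1

I ≈ (0.187500/3) × 7.539178 = 0.471199
Exact value: 0.471195
Error: 0.000003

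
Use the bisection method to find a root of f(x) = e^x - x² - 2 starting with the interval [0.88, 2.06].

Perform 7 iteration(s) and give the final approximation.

f(x) = e^x - x² - 2
Initial interval: [0.88, 2.06]

Iteration 1:
  c_1 = (0.880000 + 2.060000)/2 = 1.470000
  f(c_1) = f(1.470000) = 0.188335
  f(a) × f(c) < 0, new interval: [0.880000, 1.470000]
Iteration 2:
  c_2 = (0.880000 + 1.470000)/2 = 1.175000
  f(c_2) = f(1.175000) = -0.142482
  f(a) × f(c) ≥ 0, new interval: [1.175000, 1.470000]
Iteration 3:
  c_3 = (1.175000 + 1.470000)/2 = 1.322500
  f(c_3) = f(1.322500) = 0.003785
  f(a) × f(c) < 0, new interval: [1.175000, 1.322500]
Iteration 4:
  c_4 = (1.175000 + 1.322500)/2 = 1.248750
  f(c_4) = f(1.248750) = -0.073394
  f(a) × f(c) ≥ 0, new interval: [1.248750, 1.322500]
Iteration 5:
  c_5 = (1.248750 + 1.322500)/2 = 1.285625
  f(c_5) = f(1.285625) = -0.035904
  f(a) × f(c) ≥ 0, new interval: [1.285625, 1.322500]
Iteration 6:
  c_6 = (1.285625 + 1.322500)/2 = 1.304063
  f(c_6) = f(1.304063) = -0.016345
  f(a) × f(c) ≥ 0, new interval: [1.304063, 1.322500]
Iteration 7:
  c_7 = (1.304063 + 1.322500)/2 = 1.313281
  f(c_7) = f(1.313281) = -0.006353
  f(a) × f(c) ≥ 0, new interval: [1.313281, 1.322500]

After 7 iteration(s), the approximation is c_7 = 1.313281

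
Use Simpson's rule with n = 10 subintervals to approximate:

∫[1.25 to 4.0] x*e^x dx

f(x) = x*e^x
a = 1.25, b = 4.0, n = 10
h = (b - a)/n = 0.275000

Simpson's rule: (h/3)[f(x₀) + 4f(x₁) + 2f(x₂) + ... + f(xₙ)]

x_0 = 1.2500, f(x_0) = 4.362929, coefficient = 1
x_1 = 1.5250, f(x_1) = 7.007594, coefficient = 4
x_2 = 1.8000, f(x_2) = 10.889365, coefficient = 2
x_3 = 2.0750, f(x_3) = 16.526434, coefficient = 4
x_4 = 2.3500, f(x_4) = 24.641089, coefficient = 2
x_5 = 2.6250, f(x_5) = 36.237007, coefficient = 4
x_6 = 2.9000, f(x_6) = 52.705022, coefficient = 2
x_7 = 3.1750, f(x_7) = 75.967653, coefficient = 4
x_8 = 3.4500, f(x_8) = 108.676353, coefficient = 2
x_9 = 3.7250, f(x_9) = 154.480342, coefficient = 4
x_10 = 4.0000, f(x_10) = 218.392600, coefficient = 1

I ≈ (0.275000/3) × 1777.455308 = 162.933403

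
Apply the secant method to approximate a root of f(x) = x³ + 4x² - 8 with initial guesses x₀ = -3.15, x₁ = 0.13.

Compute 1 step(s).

f(x) = x³ + 4x² - 8
x₀ = -3.15, x₁ = 0.13

Secant formula: x_{n+1} = x_n - f(x_n)(x_n - x_{n-1})/(f(x_n) - f(x_{n-1}))

Iteration 1:
  f(-3.150000) = 0.434125
  f(0.130000) = -7.930203
  x_2 = 0.130000 - (-7.930203)×(0.130000 - (-3.150000))/(-7.930203 - 0.434125)
       = -2.979762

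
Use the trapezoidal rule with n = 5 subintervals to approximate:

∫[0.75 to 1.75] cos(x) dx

f(x) = cos(x)
a = 0.75, b = 1.75, n = 5
h = (b - a)/n = 0.200000

Trapezoidal rule: (h/2)[f(x₀) + 2f(x₁) + 2f(x₂) + ... + f(xₙ)]

x_0 = 0.7500, f(x_0) = 0.731689, coefficient = 1
x_1 = 0.9500, f(x_1) = 0.581683, coefficient = 2
x_2 = 1.1500, f(x_2) = 0.408487, coefficient = 2
x_3 = 1.3500, f(x_3) = 0.219007, coefficient = 2
x_4 = 1.5500, f(x_4) = 0.020795, coefficient = 2
x_5 = 1.7500, f(x_5) = -0.178246, coefficient = 1

I ≈ (0.200000/2) × 3.013387 = 0.301339
Exact value: 0.302347
Error: 0.001008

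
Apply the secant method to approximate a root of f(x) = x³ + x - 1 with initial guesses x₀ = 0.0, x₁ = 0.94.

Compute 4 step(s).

f(x) = x³ + x - 1
x₀ = 0.0, x₁ = 0.94

Secant formula: x_{n+1} = x_n - f(x_n)(x_n - x_{n-1})/(f(x_n) - f(x_{n-1}))

Iteration 1:
  f(0.000000) = -1.000000
  f(0.940000) = 0.770584
  x_2 = 0.940000 - 0.770584×(0.940000 - 0.000000)/(0.770584 - (-1.000000))
       = 0.530898
Iteration 2:
  f(0.940000) = 0.770584
  f(0.530898) = -0.319466
  x_3 = 0.530898 - (-0.319466)×(0.530898 - 0.940000)/(-0.319466 - 0.770584)
       = 0.650796
Iteration 3:
  f(0.530898) = -0.319466
  f(0.650796) = -0.073569
  x_4 = 0.650796 - (-0.073569)×(0.650796 - 0.530898)/(-0.073569 - (-0.319466))
       = 0.686668
Iteration 4:
  f(0.650796) = -0.073569
  f(0.686668) = 0.010440
  x_5 = 0.686668 - 0.010440×(0.686668 - 0.650796)/(0.010440 - (-0.073569))
       = 0.682210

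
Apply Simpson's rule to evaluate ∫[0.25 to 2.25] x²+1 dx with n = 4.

f(x) = x²+1
a = 0.25, b = 2.25, n = 4
h = (b - a)/n = 0.500000

Simpson's rule: (h/3)[f(x₀) + 4f(x₁) + 2f(x₂) + ... + f(xₙ)]

x_0 = 0.2500, f(x_0) = 1.062500, coefficient = 1
x_1 = 0.7500, f(x_1) = 1.562500, coefficient = 4
x_2 = 1.2500, f(x_2) = 2.562500, coefficient = 2
x_3 = 1.7500, f(x_3) = 4.062500, coefficient = 4
x_4 = 2.2500, f(x_4) = 6.062500, coefficient = 1

I ≈ (0.500000/3) × 34.750000 = 5.791667
Exact value: 5.791667
Error: 0.000000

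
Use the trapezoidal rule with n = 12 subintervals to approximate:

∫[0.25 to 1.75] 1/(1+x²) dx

f(x) = 1/(1+x²)
a = 0.25, b = 1.75, n = 12
h = (b - a)/n = 0.125000

Trapezoidal rule: (h/2)[f(x₀) + 2f(x₁) + 2f(x₂) + ... + f(xₙ)]

x_0 = 0.2500, f(x_0) = 0.941176, coefficient = 1
x_1 = 0.3750, f(x_1) = 0.876712, coefficient = 2
x_2 = 0.5000, f(x_2) = 0.800000, coefficient = 2
x_3 = 0.6250, f(x_3) = 0.719101, coefficient = 2
x_4 = 0.7500, f(x_4) = 0.640000, coefficient = 2
x_5 = 0.8750, f(x_5) = 0.566372, coefficient = 2
x_6 = 1.0000, f(x_6) = 0.500000, coefficient = 2
x_7 = 1.1250, f(x_7) = 0.441379, coefficient = 2
x_8 = 1.2500, f(x_8) = 0.390244, coefficient = 2
x_9 = 1.3750, f(x_9) = 0.345946, coefficient = 2
x_10 = 1.5000, f(x_10) = 0.307692, coefficient = 2
x_11 = 1.6250, f(x_11) = 0.274678, coefficient = 2
x_12 = 1.7500, f(x_12) = 0.246154, coefficient = 1

I ≈ (0.125000/2) × 12.911580 = 0.806974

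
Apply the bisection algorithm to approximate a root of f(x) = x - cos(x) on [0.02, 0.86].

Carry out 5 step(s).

f(x) = x - cos(x)
Initial interval: [0.02, 0.86]

Iteration 1:
  c_1 = (0.020000 + 0.860000)/2 = 0.440000
  f(c_1) = f(0.440000) = -0.464752
  f(a) × f(c) ≥ 0, new interval: [0.440000, 0.860000]
Iteration 2:
  c_2 = (0.440000 + 0.860000)/2 = 0.650000
  f(c_2) = f(0.650000) = -0.146084
  f(a) × f(c) ≥ 0, new interval: [0.650000, 0.860000]
Iteration 3:
  c_3 = (0.650000 + 0.860000)/2 = 0.755000
  f(c_3) = f(0.755000) = 0.026728
  f(a) × f(c) < 0, new interval: [0.650000, 0.755000]
Iteration 4:
  c_4 = (0.650000 + 0.755000)/2 = 0.702500
  f(c_4) = f(0.702500) = -0.060729
  f(a) × f(c) ≥ 0, new interval: [0.702500, 0.755000]
Iteration 5:
  c_5 = (0.702500 + 0.755000)/2 = 0.728750
  f(c_5) = f(0.728750) = -0.017257
  f(a) × f(c) ≥ 0, new interval: [0.728750, 0.755000]

After 5 iteration(s), the approximation is c_5 = 0.728750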